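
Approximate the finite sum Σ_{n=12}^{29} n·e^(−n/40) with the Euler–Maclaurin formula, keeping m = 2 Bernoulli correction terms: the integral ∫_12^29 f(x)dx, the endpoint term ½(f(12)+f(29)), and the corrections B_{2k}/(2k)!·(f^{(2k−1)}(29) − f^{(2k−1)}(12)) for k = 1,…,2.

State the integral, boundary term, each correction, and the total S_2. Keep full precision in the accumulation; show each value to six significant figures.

Integral: ∫_12^29 x·e^(−x/40) dx = 204.166.
Endpoint term: (f(12) + f(29))/2 = (8.88982 + 14.0454)/2 = 11.4676.
So far: 215.634.
k=1: B_{2}/(2)! × [f^{(1)}(29) − f^{(1)}(12)] = 1/12 × (0.133189 − 0.518573) = -0.0321153.
Running total after k=1: 215.602.
k=2: B_{4}/(4)! × [f^{(3)}(29) − f^{(3)}(12)] = −1/720 × (0.000688649 − 0.00125013) = 7.79836e-07.

S_2 ≈ 215.602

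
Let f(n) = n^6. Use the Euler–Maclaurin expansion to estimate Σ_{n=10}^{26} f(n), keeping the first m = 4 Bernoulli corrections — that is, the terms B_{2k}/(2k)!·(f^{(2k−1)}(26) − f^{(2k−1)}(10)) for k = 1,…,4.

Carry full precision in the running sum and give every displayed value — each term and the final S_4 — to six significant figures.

S_4 ≈ 1.30682e+09

Integral: ∫_10^26 x^6 dx = 1.14597e+09.
Endpoint term: (f(10) + f(26))/2 = (1.00000e+06 + 3.08916e+08)/2 = 1.54958e+08.
So far: 1.30093e+09.
Order-1 term: 1/12 · (7.12883e+07 − 600000) = 5.89069e+06.
After k=1: 1.30682e+09.
Order-2 term: −1/720 · (2.10912e+06 − 120000) = -2762.67.
After k=2: 1.30682e+09.
Order-3 term: 1/30240 · (18720.0 − 7200.00) = 0.380952.
After k=3: 1.30682e+09.
Order-4 term: −1/1209600 · (0.00000 − 0.00000) = 0.00000.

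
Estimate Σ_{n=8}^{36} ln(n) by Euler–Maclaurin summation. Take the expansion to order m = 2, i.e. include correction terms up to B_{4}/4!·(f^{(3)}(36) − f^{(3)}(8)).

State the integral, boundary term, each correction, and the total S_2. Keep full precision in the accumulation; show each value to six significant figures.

S_2 ≈ 87.1945

∫_8^36 ln(x) dx evaluates to 84.3711.
Boundary: ½(f(8) + f(36)) = ½(2.07944 + 3.58352) = 2.83148.
So far: 87.2026.
Order-1 term: 1/12 · (0.0277778 − 0.125000) = -0.00810185.
Partial sum through k=1: 87.1945.
Order-2 term: −1/720 · (4.28669e-05 − 0.00390625) = 5.36581e-06.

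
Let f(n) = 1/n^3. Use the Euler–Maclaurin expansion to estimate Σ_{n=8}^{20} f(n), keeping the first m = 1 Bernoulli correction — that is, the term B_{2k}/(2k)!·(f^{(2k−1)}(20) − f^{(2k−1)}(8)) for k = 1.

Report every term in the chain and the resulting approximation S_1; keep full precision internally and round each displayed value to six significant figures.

S_1 ≈ 0.00766104

Integral: ∫_8^20 1/x^3 dx = 0.00656250.
½[f(8) + f(20)] = ½[0.00195312 + 0.000125000] = 0.00103906.
Running total after boundary: 0.00760156.
k=1: B_{2}/(2)! × [f^{(1)}(20) − f^{(1)}(8)] = 1/12 × (-1.87500e-05 − (-0.000732422)) = 5.94727e-05.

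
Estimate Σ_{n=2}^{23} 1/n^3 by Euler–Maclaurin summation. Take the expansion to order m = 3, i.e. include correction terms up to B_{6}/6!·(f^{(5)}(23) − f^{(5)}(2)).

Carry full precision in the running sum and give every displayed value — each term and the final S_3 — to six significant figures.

S_3 ≈ 0.201243

∫_2^23 1/x^3 dx evaluates to 0.124055.
½[f(2) + f(23)] = ½[0.125000 + 8.21895e-05] = 0.0625411.
Integral + boundary = 0.186596.
k=1: B_{2}/(2)! × [f^{(1)}(23) − f^{(1)}(2)] = 1/12 × (-1.07204e-05 − (-0.187500)) = 0.0156241.
Partial sum through k=1: 0.202220.
k=2: B_{4}/(4)! × [f^{(3)}(23) − f^{(3)}(2)] = −1/720 × (-4.05307e-07 − (-0.937500)) = -0.00130208.
Partial sum through k=2: 0.200918.
k=3: B_{6}/(6)! × [f^{(5)}(23) − f^{(5)}(2)] = 1/30240 × (-3.21794e-08 − (-9.84375)) = 0.000325521.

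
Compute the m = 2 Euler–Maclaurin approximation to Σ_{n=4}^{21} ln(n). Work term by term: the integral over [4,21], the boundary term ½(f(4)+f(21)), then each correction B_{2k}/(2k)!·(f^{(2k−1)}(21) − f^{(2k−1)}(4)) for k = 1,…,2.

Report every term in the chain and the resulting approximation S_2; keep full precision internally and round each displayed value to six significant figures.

∫_4^21 ln(x) dx evaluates to 41.3898.
Endpoint term: (f(4) + f(21))/2 = (1.38629 + 3.04452)/2 = 2.21541.
Integral + boundary = 43.6052.
Correction k=1: B_{2}/2! · (f^{(1)}(21) − f^{(1)}(4)) = 1/12 · (0.0476190 − 0.250000) = -0.0168651.
Running total after k=1: 43.5883.
Correction k=2: B_{4}/4! · (f^{(3)}(21) − f^{(3)}(4)) = −1/720 · (0.000215959 − 0.0312500) = 4.31028e-05.

S_2 ≈ 43.5884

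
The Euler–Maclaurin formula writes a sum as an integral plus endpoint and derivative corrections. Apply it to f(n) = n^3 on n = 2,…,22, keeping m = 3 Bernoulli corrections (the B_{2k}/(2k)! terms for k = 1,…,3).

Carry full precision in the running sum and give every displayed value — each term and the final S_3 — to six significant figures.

S_3 ≈ 64008.0

The integral term ∫_2^22 x^3 dx = 58560.0.
½[f(2) + f(22)] = ½[8.00000 + 10648.0] = 5328.00.
Running total after boundary: 63888.0.
Correction k=1: B_{2}/2! · (f^{(1)}(22) − f^{(1)}(2)) = 1/12 · (1452.00 − 12.0000) = 120.000.
Running total after k=1: 64008.0.
Correction k=2: B_{4}/4! · (f^{(3)}(22) − f^{(3)}(2)) = −1/720 · (6.00000 − 6.00000) = 0.00000.
Running total after k=2: 64008.0.
Correction k=3: B_{6}/6! · (f^{(5)}(22) − f^{(5)}(2)) = 1/30240 · (0.00000 − 0.00000) = 0.00000.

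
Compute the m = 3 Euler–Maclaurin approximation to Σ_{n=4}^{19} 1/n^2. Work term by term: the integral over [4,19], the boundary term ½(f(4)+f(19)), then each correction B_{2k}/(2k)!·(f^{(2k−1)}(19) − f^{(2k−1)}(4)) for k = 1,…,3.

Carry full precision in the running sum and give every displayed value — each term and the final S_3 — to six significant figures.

S_3 ≈ 0.232552

Integral: ∫_4^19 1/x^2 dx = 0.197368.
Boundary: ½(f(4) + f(19)) = ½(0.0625000 + 0.00277008) = 0.0326350.
Integral + boundary = 0.230003.
Order-1 term: 1/12 · (-0.000291588 − (-0.0312500)) = 0.00257987.
After k=1: 0.232583.
Order-2 term: −1/720 · (-9.69267e-06 − (-0.0234375)) = -3.25386e-05.
After k=2: 0.232551.
Order-3 term: 1/30240 · (-8.05485e-07 − (-0.0439453)) = 1.45319e-06.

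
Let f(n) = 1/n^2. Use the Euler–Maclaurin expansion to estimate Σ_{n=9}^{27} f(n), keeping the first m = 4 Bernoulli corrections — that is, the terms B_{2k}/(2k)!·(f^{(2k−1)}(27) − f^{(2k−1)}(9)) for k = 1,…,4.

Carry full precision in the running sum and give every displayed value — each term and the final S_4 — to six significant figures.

Integral: ∫_9^27 1/x^2 dx = 0.0740741.
Endpoint term: (f(9) + f(27))/2 = (0.0123457 + 0.00137174)/2 = 0.00685871.
Running total after boundary: 0.0809328.
Correction k=1: B_{2}/2! · (f^{(1)}(27) − f^{(1)}(9)) = 1/12 · (-0.000101611 − (-0.00274348)) = 0.000220156.
After k=1: 0.0811529.
Correction k=2: B_{4}/4! · (f^{(3)}(27) − f^{(3)}(9)) = −1/720 · (-1.67260e-06 − (-0.000406442)) = -5.62180e-07.
After k=2: 0.0811524.
Correction k=3: B_{6}/6! · (f^{(5)}(27) − f^{(5)}(9)) = 1/30240 · (-6.88313e-08 − (-0.000150534)) = 4.97570e-09.
After k=3: 0.0811524.
Correction k=4: B_{8}/8! · (f^{(7)}(27) − f^{(7)}(9)) = −1/1209600 · (-5.28745e-09 − (-0.000104073)) = -8.60348e-11.

S_4 ≈ 0.0811524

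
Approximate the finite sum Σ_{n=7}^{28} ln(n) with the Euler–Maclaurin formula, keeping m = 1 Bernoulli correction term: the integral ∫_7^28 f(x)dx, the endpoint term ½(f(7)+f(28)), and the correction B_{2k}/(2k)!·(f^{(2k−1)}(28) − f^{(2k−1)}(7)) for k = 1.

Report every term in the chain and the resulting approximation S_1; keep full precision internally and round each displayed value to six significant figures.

Integral: ∫_7^28 ln(x) dx = 58.6804.
Boundary: ½(f(7) + f(28)) = ½(1.94591 + 3.33220) = 2.63906.
Running total after boundary: 61.3194.
Correction k=1: B_{2}/2! · (f^{(1)}(28) − f^{(1)}(7)) = 1/12 · (0.0357143 − 0.142857) = -0.00892857.

S_1 ≈ 61.3105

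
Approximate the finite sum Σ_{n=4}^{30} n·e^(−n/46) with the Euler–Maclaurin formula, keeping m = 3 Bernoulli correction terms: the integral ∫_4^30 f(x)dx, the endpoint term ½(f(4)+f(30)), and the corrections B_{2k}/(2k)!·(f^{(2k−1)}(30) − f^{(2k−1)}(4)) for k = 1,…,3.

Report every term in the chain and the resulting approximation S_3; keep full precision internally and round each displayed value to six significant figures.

The integral term ∫_4^30 x·e^(−x/46) dx = 287.340.
½[f(4) + f(30)] = ½[3.66687 + 15.6274] = 9.64712.
So far: 296.987.
Correction k=1: B_{2}/2! · (f^{(1)}(30) − f^{(1)}(4)) = 1/12 · (0.181187 − 0.837002) = -0.0546513.
Running total after k=1: 296.933.
Correction k=2: B_{4}/4! · (f^{(3)}(30) − f^{(3)}(4)) = −1/720 · (0.000577983 − 0.00126202) = 9.50053e-07.
Running total after k=2: 296.933.
Correction k=3: B_{6}/6! · (f^{(5)}(30) − f^{(5)}(4)) = 1/30240 · (5.05831e-07 − 1.00590e-06) = -1.65367e-11.

S_3 ≈ 296.933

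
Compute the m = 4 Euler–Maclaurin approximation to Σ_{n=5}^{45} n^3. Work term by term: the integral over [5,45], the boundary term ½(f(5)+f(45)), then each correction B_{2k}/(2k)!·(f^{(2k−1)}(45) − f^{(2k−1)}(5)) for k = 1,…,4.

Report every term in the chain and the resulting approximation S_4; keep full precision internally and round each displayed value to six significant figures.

S_4 ≈ 1.07112e+06

∫_5^45 x^3 dx evaluates to 1.02500e+06.
Endpoint term: (f(5) + f(45))/2 = (125.000 + 91125.0)/2 = 45625.0.
Running total after boundary: 1.07062e+06.
Correction k=1: B_{2}/2! · (f^{(1)}(45) − f^{(1)}(5)) = 1/12 · (6075.00 − 75.0000) = 500.000.
Running total after k=1: 1.07112e+06.
Correction k=2: B_{4}/4! · (f^{(3)}(45) − f^{(3)}(5)) = −1/720 · (6.00000 − 6.00000) = 0.00000.
Running total after k=2: 1.07112e+06.
Correction k=3: B_{6}/6! · (f^{(5)}(45) − f^{(5)}(5)) = 1/30240 · (0.00000 − 0.00000) = 0.00000.
Running total after k=3: 1.07112e+06.
Correction k=4: B_{8}/8! · (f^{(7)}(45) − f^{(7)}(5)) = −1/1209600 · (0.00000 − 0.00000) = 0.00000.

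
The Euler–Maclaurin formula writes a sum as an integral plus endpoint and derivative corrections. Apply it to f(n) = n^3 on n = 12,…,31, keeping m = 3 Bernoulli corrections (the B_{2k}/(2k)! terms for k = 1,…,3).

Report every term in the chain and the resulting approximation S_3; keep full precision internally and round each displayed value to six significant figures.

S_3 ≈ 241660

∫_12^31 x^3 dx evaluates to 225696.
½[f(12) + f(31)] = ½[1728.00 + 29791.0] = 15759.5.
Integral + boundary = 241456.
Order-1 term: 1/12 · (2883.00 − 432.000) = 204.250.
Partial sum through k=1: 241660.
Order-2 term: −1/720 · (6.00000 − 6.00000) = 0.00000.
Partial sum through k=2: 241660.
Order-3 term: 1/30240 · (0.00000 − 0.00000) = 0.00000.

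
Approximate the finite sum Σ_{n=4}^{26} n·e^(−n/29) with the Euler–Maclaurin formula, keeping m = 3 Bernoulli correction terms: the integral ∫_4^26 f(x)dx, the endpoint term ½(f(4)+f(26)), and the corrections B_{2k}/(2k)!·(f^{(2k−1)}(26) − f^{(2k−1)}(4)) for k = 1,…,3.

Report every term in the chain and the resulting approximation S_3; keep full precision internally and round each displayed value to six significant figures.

∫_4^26 x·e^(−x/29) dx evaluates to 182.980.
Boundary: ½(f(4) + f(26)) = ½(3.48464 + 10.6073) = 7.04598.
So far: 190.026.
Order-1 term: 1/12 · (0.0422042 − 0.750999) = -0.0590662.
After k=1: 189.967.
Order-2 term: −1/720 · (0.00102040 − 0.00296470) = 2.70043e-06.
After k=2: 189.967.
Order-3 term: 1/30240 · (2.36695e-06 − 5.98862e-06) = -1.19764e-10.

S_3 ≈ 189.967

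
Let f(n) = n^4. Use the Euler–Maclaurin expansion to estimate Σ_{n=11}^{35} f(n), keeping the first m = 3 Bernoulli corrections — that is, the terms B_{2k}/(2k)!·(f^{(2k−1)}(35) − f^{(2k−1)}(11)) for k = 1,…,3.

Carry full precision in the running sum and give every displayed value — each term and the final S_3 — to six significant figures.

The integral term ∫_11^35 x^4 dx = 1.04722e+07.
Endpoint term: (f(11) + f(35))/2 = (14641.0 + 1.50062e+06)/2 = 757633.
Running total after boundary: 1.12298e+07.
Correction k=1: B_{2}/2! · (f^{(1)}(35) − f^{(1)}(11)) = 1/12 · (171500 − 5324.00) = 13848.0.
Partial sum through k=1: 1.12436e+07.
Correction k=2: B_{4}/4! · (f^{(3)}(35) − f^{(3)}(11)) = −1/720 · (840.000 − 264.000) = -0.800000.
Partial sum through k=2: 1.12436e+07.
Correction k=3: B_{6}/6! · (f^{(5)}(35) − f^{(5)}(11)) = 1/30240 · (0.00000 − 0.00000) = 0.00000.

S_3 ≈ 1.12436e+07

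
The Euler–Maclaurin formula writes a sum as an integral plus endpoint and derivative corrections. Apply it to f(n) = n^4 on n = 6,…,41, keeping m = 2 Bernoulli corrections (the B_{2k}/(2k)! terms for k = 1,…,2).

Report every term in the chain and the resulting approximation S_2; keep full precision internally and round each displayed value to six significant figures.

∫_6^41 x^4 dx evaluates to 2.31697e+07.
½[f(6) + f(41)] = ½[1296.00 + 2.82576e+06] = 1.41353e+06.
Integral + boundary = 2.45832e+07.
Correction k=1: B_{2}/2! · (f^{(1)}(41) − f^{(1)}(6)) = 1/12 · (275684 − 864.000) = 22901.7.
After k=1: 2.46061e+07.
Correction k=2: B_{4}/4! · (f^{(3)}(41) − f^{(3)}(6)) = −1/720 · (984.000 − 144.000) = -1.16667.

S_2 ≈ 2.46061e+07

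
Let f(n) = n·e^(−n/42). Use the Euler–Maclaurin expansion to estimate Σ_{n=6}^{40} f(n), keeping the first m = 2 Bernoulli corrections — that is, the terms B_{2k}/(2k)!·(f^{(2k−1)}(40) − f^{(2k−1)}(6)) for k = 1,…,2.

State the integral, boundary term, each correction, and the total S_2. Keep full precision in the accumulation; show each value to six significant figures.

S_2 ≈ 429.114

Integral: ∫_6^40 x·e^(−x/42) dx = 418.857.
½[f(6) + f(40)] = ½[5.20127 + 15.4329] = 10.3171.
So far: 429.174.
Correction k=1: B_{2}/2! · (f^{(1)}(40) − f^{(1)}(6)) = 1/12 · (0.0183724 − 0.743038) = -0.0603888.
After k=1: 429.114.
Correction k=2: B_{4}/4! · (f^{(3)}(40) − f^{(3)}(6)) = −1/720 · (0.000447854 − 0.00140408) = 1.32809e-06.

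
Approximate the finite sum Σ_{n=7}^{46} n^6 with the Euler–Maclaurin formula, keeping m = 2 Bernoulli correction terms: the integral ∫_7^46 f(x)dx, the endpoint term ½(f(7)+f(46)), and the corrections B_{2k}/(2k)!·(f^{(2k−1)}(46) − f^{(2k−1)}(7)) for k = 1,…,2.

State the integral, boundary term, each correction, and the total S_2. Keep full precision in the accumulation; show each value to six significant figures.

S_2 ≈ 6.70997e+10

Integral: ∫_7^46 x^6 dx = 6.22595e+10.
Endpoint term: (f(7) + f(46))/2 = (117649 + 9.47430e+09)/2 = 4.73721e+09.
Integral + boundary = 6.69968e+10.
Correction k=1: B_{2}/2! · (f^{(1)}(46) − f^{(1)}(7)) = 1/12 · (1.23578e+09 − 100842) = 1.02973e+08.
Running total after k=1: 6.70997e+10.
Correction k=2: B_{4}/4! · (f^{(3)}(46) − f^{(3)}(7)) = −1/720 · (1.16803e+07 − 41160.0) = -16165.5.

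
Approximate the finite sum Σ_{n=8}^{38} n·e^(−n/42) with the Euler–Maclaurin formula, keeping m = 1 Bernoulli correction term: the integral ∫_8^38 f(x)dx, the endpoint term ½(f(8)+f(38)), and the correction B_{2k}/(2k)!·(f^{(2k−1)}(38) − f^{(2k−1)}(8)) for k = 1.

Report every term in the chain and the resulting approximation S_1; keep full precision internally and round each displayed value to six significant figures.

Integral: ∫_8^38 x·e^(−x/42) dx = 376.203.
Boundary: ½(f(8) + f(38)) = ½(6.61252 + 15.3763) = 10.9944.
Running total after boundary: 387.197.
Order-1 term: 1/12 · (0.0385370 − 0.669124) = -0.0525490.

S_1 ≈ 387.145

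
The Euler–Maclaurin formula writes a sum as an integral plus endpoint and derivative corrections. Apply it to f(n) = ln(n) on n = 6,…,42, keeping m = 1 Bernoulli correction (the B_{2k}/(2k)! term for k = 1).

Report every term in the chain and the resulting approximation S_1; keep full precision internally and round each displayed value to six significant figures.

S_1 ≈ 112.984

∫_6^42 ln(x) dx evaluates to 110.232.
½[f(6) + f(42)] = ½[1.79176 + 3.73767] = 2.76471.
So far: 112.996.
k=1: B_{2}/(2)! × [f^{(1)}(42) − f^{(1)}(6)] = 1/12 × (0.0238095 − 0.166667) = -0.0119048.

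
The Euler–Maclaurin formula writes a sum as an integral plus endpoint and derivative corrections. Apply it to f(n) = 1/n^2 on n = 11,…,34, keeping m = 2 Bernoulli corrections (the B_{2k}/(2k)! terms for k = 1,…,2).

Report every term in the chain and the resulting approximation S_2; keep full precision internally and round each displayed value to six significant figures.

S_2 ≈ 0.0661829

Integral: ∫_11^34 1/x^2 dx = 0.0614973.
½[f(11) + f(34)] = ½[0.00826446 + 0.000865052] = 0.00456476.
Integral + boundary = 0.0660621.
k=1: B_{2}/(2)! × [f^{(1)}(34) − f^{(1)}(11)] = 1/12 × (-5.08854e-05 − (-0.00150263)) = 0.000120979.
Partial sum through k=1: 0.0661831.
k=2: B_{4}/(4)! × [f^{(3)}(34) − f^{(3)}(11)] = −1/720 × (-5.28222e-07 − (-0.000149021)) = -2.06240e-07.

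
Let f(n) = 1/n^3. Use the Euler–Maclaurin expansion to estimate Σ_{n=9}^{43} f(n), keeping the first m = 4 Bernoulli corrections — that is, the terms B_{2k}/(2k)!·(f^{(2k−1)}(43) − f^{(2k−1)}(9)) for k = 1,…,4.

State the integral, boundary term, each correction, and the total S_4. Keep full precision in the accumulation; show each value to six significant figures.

S_4 ≈ 0.00663246

∫_9^43 1/x^3 dx evaluates to 0.00590242.
Boundary: ½(f(9) + f(43)) = ½(0.00137174 + 1.25775e-05) = 0.000692160.
Integral + boundary = 0.00659458.
Order-1 term: 1/12 · (-8.77501e-07 − (-0.000457247)) = 3.80308e-05.
Running total after k=1: 0.00663261.
Order-2 term: −1/720 · (-9.49162e-09 − (-0.000112901)) = -1.56793e-07.
Running total after k=2: 0.00663246.
Order-3 term: 1/30240 · (-2.15602e-10 − (-5.85410e-05)) = 1.93587e-09.
Running total after k=3: 0.00663246.
Order-4 term: −1/1209600 · (-8.39554e-12 − (-5.20365e-05)) = -4.30196e-11.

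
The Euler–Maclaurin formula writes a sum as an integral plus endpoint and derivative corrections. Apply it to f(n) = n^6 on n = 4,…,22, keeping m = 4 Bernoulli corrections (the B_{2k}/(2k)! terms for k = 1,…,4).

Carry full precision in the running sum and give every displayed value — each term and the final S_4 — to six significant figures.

The integral term ∫_4^22 x^6 dx = 3.56335e+08.
Boundary: ½(f(4) + f(22)) = ½(4096.00 + 1.13380e+08) = 5.66920e+07.
So far: 4.13027e+08.
Order-1 term: 1/12 · (3.09218e+07 − 6144.00) = 2.57630e+06.
Running total after k=1: 4.15603e+08.
Order-2 term: −1/720 · (1.27776e+06 − 7680.00) = -1764.00.
Running total after k=2: 4.15601e+08.
Order-3 term: 1/30240 · (15840.0 − 2880.00) = 0.428571.
Running total after k=3: 4.15601e+08.
Order-4 term: −1/1209600 · (0.00000 − 0.00000) = 0.00000.

S_4 ≈ 4.15601e+08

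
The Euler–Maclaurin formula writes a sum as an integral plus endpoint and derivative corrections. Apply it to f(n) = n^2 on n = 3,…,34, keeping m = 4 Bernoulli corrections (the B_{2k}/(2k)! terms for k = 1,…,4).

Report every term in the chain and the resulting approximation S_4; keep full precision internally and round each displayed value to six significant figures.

Integral: ∫_3^34 x^2 dx = 13092.3.
Boundary: ½(f(3) + f(34)) = ½(9.00000 + 1156.00) = 582.500.
Running total after boundary: 13674.8.
Order-1 term: 1/12 · (68.0000 − 6.00000) = 5.16667.
Partial sum through k=1: 13680.0.
Order-2 term: −1/720 · (0.00000 − 0.00000) = 0.00000.
Partial sum through k=2: 13680.0.
Order-3 term: 1/30240 · (0.00000 − 0.00000) = 0.00000.
Partial sum through k=3: 13680.0.
Order-4 term: −1/1209600 · (0.00000 − 0.00000) = 0.00000.

S_4 ≈ 13680.0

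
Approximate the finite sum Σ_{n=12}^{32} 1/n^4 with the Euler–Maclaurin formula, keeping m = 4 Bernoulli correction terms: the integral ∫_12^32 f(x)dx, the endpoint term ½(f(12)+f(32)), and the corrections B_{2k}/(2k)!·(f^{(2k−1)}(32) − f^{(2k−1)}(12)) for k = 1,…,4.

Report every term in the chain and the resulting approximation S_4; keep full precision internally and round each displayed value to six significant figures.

S_4 ≈ 0.000208643

∫_12^32 1/x^4 dx evaluates to 0.000182729.
½[f(12) + f(32)] = ½[4.82253e-05 + 9.53674e-07] = 2.45895e-05.
So far: 0.000207318.
k=1: B_{2}/(2)! × [f^{(1)}(32) − f^{(1)}(12)] = 1/12 × (-1.19209e-07 − (-1.60751e-05)) = 1.32966e-06.
Running total after k=1: 0.000208648.
k=2: B_{4}/(4)! × [f^{(3)}(32) − f^{(3)}(12)] = −1/720 × (-3.49246e-09 − (-3.34898e-06)) = -4.64651e-09.
Running total after k=2: 0.000208643.
k=3: B_{6}/(6)! × [f^{(5)}(32) − f^{(5)}(12)] = 1/30240 × (-1.90994e-10 − (-1.30238e-06)) = 4.30618e-11.
Running total after k=3: 0.000208643.
k=4: B_{8}/(8)! × [f^{(7)}(32) − f^{(7)}(12)] = −1/1209600 × (-1.67866e-11 − (-8.13988e-07)) = -6.72926e-13.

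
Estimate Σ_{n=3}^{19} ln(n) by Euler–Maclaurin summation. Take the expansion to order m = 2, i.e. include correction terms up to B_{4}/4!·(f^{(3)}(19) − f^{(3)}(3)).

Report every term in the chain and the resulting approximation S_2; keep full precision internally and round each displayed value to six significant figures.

∫_3^19 ln(x) dx evaluates to 36.6485.
Endpoint term: (f(3) + f(19))/2 = (1.09861 + 2.94444)/2 = 2.02153.
So far: 38.6700.
k=1: B_{2}/(2)! × [f^{(1)}(19) − f^{(1)}(3)] = 1/12 × (0.0526316 − 0.333333) = -0.0233918.
Partial sum through k=1: 38.6466.
k=2: B_{4}/(4)! × [f^{(3)}(19) − f^{(3)}(3)] = −1/720 × (0.000291588 − 0.0740741) = 0.000102476.

S_2 ≈ 38.6467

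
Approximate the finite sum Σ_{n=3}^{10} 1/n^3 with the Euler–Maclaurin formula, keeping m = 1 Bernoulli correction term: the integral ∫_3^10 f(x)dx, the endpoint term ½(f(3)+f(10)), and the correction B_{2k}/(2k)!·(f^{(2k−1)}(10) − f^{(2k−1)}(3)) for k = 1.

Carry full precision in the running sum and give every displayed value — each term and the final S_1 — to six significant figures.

Integral: ∫_3^10 1/x^3 dx = 0.0505556.
½[f(3) + f(10)] = ½[0.0370370 + 0.00100000] = 0.0190185.
Running total after boundary: 0.0695741.
Correction k=1: B_{2}/2! · (f^{(1)}(10) − f^{(1)}(3)) = 1/12 · (-0.000300000 − (-0.0370370)) = 0.00306142.

S_1 ≈ 0.0726355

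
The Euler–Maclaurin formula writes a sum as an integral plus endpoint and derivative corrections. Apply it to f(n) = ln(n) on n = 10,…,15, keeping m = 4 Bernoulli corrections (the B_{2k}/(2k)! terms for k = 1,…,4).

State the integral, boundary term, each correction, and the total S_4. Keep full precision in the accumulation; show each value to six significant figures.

Integral: ∫_10^15 ln(x) dx = 12.5949.
Endpoint term: (f(10) + f(15))/2 = (2.30259 + 2.70805)/2 = 2.50532.
Running total after boundary: 15.1002.
Correction k=1: B_{2}/2! · (f^{(1)}(15) − f^{(1)}(10)) = 1/12 · (0.0666667 − 0.100000) = -0.00277778.
After k=1: 15.0974.
Correction k=2: B_{4}/4! · (f^{(3)}(15) − f^{(3)}(10)) = −1/720 · (0.000592593 − 0.00200000) = 1.95473e-06.
After k=2: 15.0974.
Correction k=3: B_{6}/6! · (f^{(5)}(15) − f^{(5)}(10)) = 1/30240 · (3.16049e-05 − 0.000240000) = -6.89137e-09.
After k=3: 15.0974.
Correction k=4: B_{8}/8! · (f^{(7)}(15) − f^{(7)}(10)) = −1/1209600 · (4.21399e-06 − 7.20000e-05) = 5.60400e-11.

S_4 ≈ 15.0974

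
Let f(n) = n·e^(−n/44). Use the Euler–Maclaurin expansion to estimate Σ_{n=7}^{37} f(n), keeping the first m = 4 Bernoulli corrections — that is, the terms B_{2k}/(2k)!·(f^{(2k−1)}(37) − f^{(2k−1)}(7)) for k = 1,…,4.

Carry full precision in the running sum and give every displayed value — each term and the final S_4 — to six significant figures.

The integral term ∫_7^37 x·e^(−x/44) dx = 376.732.
Endpoint term: (f(7) + f(37))/2 = (5.97043 + 15.9588)/2 = 10.9646.
Running total after boundary: 387.696.
Order-1 term: 1/12 · (0.0686188 − 0.717227) = -0.0540507.
Running total after k=1: 387.642.
Order-2 term: −1/720 · (0.000481020 − 0.00125158) = 1.07023e-06.
Running total after k=2: 387.642.
Order-3 term: 1/30240 · (4.78614e-07 − 1.10160e-06) = -2.06014e-11.
Running total after k=3: 387.642.
Order-4 term: −1/1209600 · (3.66099e-10 − 8.04091e-10) = 3.62097e-16.

S_4 ≈ 387.642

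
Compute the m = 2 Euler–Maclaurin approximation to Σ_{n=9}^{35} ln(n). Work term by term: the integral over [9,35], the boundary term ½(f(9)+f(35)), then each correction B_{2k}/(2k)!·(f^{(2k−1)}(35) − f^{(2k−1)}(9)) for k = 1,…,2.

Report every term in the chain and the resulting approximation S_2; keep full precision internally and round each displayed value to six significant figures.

Integral: ∫_9^35 ln(x) dx = 78.6622.
Endpoint term: (f(9) + f(35))/2 = (2.19722 + 3.55535)/2 = 2.87629.
Running total after boundary: 81.5384.
Order-1 term: 1/12 · (0.0285714 − 0.111111) = -0.00687831.
Partial sum through k=1: 81.5316.
Order-2 term: −1/720 · (4.66472e-05 − 0.00274348) = 3.74561e-06.

S_2 ≈ 81.5316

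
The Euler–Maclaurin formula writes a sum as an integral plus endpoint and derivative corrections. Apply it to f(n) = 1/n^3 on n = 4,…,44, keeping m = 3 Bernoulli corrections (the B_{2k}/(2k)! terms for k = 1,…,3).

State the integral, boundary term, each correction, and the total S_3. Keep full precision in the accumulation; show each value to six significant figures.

The integral term ∫_4^44 1/x^3 dx = 0.0309917.
½[f(4) + f(44)] = ½[0.0156250 + 1.17393e-05] = 0.00781837.
Running total after boundary: 0.0388101.
k=1: B_{2}/(2)! × [f^{(1)}(44) − f^{(1)}(4)] = 1/12 × (-8.00406e-07 − (-0.0117188)) = 0.000976496.
After k=1: 0.0397866.
k=2: B_{4}/(4)! × [f^{(3)}(44) − f^{(3)}(4)] = −1/720 × (-8.26866e-09 − (-0.0146484)) = -2.03450e-05.
After k=2: 0.0397663.
k=3: B_{6}/(6)! × [f^{(5)}(44) − f^{(5)}(4)] = 1/30240 × (-1.79382e-10 − (-0.0384521)) = 1.27157e-06.

S_3 ≈ 0.0397675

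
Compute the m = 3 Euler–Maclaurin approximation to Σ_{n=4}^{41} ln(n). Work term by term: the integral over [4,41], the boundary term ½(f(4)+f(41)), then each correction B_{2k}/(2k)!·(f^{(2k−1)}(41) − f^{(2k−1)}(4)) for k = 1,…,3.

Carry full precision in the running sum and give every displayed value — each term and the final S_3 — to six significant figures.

∫_4^41 ln(x) dx evaluates to 109.711.
Boundary: ½(f(4) + f(41)) = ½(1.38629 + 3.71357) = 2.54993.
So far: 112.261.
Order-1 term: 1/12 · (0.0243902 − 0.250000) = -0.0188008.
Partial sum through k=1: 112.242.
Order-2 term: −1/720 · (2.90187e-05 − 0.0312500) = 4.33625e-05.
Partial sum through k=2: 112.242.
Order-3 term: 1/30240 · (2.07153e-07 − 0.0234375) = -7.75043e-07.

S_3 ≈ 112.242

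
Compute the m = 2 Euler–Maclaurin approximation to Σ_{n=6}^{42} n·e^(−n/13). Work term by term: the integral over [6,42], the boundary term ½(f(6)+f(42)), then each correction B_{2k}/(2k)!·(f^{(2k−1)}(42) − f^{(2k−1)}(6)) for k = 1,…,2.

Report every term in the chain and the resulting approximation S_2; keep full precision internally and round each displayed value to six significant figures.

∫_6^42 x·e^(−x/13) dx evaluates to 127.425.
½[f(6) + f(42)] = ½[3.78188 + 1.66014] = 2.72101.
So far: 130.147.
Order-1 term: 1/12 · (-0.0881758 − 0.339399) = -0.0356313.
Running total after k=1: 130.111.
Order-2 term: −1/720 · (-5.39742e-05 − 0.00946761) = 1.32244e-05.

S_2 ≈ 130.111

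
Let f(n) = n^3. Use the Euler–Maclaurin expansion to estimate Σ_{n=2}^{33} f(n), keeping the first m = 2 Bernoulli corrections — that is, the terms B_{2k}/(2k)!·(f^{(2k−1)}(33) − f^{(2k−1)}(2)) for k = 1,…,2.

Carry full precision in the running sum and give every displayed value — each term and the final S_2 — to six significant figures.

S_2 ≈ 314720

The integral term ∫_2^33 x^3 dx = 296476.
½[f(2) + f(33)] = ½[8.00000 + 35937.0] = 17972.5.
Integral + boundary = 314449.
k=1: B_{2}/(2)! × [f^{(1)}(33) − f^{(1)}(2)] = 1/12 × (3267.00 − 12.0000) = 271.250.
Partial sum through k=1: 314720.
k=2: B_{4}/(4)! × [f^{(3)}(33) − f^{(3)}(2)] = −1/720 × (6.00000 − 6.00000) = 0.00000.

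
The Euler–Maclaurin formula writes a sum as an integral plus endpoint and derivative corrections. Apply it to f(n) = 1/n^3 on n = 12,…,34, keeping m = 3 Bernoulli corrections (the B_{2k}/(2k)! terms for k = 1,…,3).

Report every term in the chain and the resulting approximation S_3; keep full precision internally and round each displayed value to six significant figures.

Integral: ∫_12^34 1/x^3 dx = 0.00303970.
Endpoint term: (f(12) + f(34))/2 = (0.000578704 + 2.54427e-05)/2 = 0.000302073.
Integral + boundary = 0.00334177.
Correction k=1: B_{2}/2! · (f^{(1)}(34) − f^{(1)}(12)) = 1/12 · (-2.24494e-06 − (-0.000144676)) = 1.18692e-05.
After k=1: 0.00335364.
Correction k=2: B_{4}/4! · (f^{(3)}(34) − f^{(3)}(12)) = −1/720 · (-3.88399e-08 − (-2.00939e-05)) = -2.78542e-08.
After k=2: 0.00335361.
Correction k=3: B_{6}/6! · (f^{(5)}(34) − f^{(5)}(12)) = 1/30240 · (-1.41114e-09 − (-5.86071e-06)) = 1.93760e-10.

S_3 ≈ 0.00335361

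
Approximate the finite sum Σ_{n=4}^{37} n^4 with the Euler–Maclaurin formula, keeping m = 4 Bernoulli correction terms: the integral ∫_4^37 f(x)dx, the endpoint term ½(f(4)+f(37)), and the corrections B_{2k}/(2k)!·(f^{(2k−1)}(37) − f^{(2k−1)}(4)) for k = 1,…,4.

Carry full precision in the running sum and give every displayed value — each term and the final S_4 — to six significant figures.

S_4 ≈ 1.48227e+07

Integral: ∫_4^37 x^4 dx = 1.38686e+07.
½[f(4) + f(37)] = ½[256.000 + 1.87416e+06] = 937208.
Integral + boundary = 1.48058e+07.
k=1: B_{2}/(2)! × [f^{(1)}(37) − f^{(1)}(4)] = 1/12 × (202612 − 256.000) = 16863.0.
After k=1: 1.48227e+07.
k=2: B_{4}/(4)! × [f^{(3)}(37) − f^{(3)}(4)] = −1/720 × (888.000 − 96.0000) = -1.10000.
After k=2: 1.48227e+07.
k=3: B_{6}/(6)! × [f^{(5)}(37) − f^{(5)}(4)] = 1/30240 × (0.00000 − 0.00000) = 0.00000.
After k=3: 1.48227e+07.
k=4: B_{8}/(8)! × [f^{(7)}(37) − f^{(7)}(4)] = −1/1209600 × (0.00000 − 0.00000) = 0.00000.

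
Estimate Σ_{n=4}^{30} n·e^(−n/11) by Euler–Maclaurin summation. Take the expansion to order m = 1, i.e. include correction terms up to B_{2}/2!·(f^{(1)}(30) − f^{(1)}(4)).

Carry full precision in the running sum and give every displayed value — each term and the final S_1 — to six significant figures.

∫_4^30 x·e^(−x/11) dx evaluates to 85.2045.
Endpoint term: (f(4) + f(30))/2 = (2.78058 + 1.96192)/2 = 2.37125.
Integral + boundary = 87.5758.
Correction k=1: B_{2}/2! · (f^{(1)}(30) − f^{(1)}(4)) = 1/12 · (-0.112959 − 0.442364) = -0.0462770.

S_1 ≈ 87.5295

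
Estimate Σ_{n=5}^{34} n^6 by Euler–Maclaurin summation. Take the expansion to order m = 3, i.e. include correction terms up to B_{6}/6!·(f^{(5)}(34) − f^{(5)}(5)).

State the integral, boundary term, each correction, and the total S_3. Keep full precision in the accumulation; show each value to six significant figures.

S_3 ≈ 8.29844e+09

Integral: ∫_5^34 x^6 dx = 7.50332e+09.
½[f(5) + f(34)] = ½[15625.0 + 1.54480e+09] = 7.72410e+08.
Running total after boundary: 8.27573e+09.
Correction k=1: B_{2}/2! · (f^{(1)}(34) − f^{(1)}(5)) = 1/12 · (2.72613e+08 − 18750.0) = 2.27161e+07.
Running total after k=1: 8.29845e+09.
Correction k=2: B_{4}/4! · (f^{(3)}(34) − f^{(3)}(5)) = −1/720 · (4.71648e+06 − 15000.0) = -6529.83.
Running total after k=2: 8.29844e+09.
Correction k=3: B_{6}/6! · (f^{(5)}(34) − f^{(5)}(5)) = 1/30240 · (24480.0 − 3600.00) = 0.690476.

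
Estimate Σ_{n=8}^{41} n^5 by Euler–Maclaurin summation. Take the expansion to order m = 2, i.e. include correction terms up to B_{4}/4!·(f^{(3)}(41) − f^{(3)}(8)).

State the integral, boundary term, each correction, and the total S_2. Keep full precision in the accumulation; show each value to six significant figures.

S_2 ≈ 8.50760e+08

The integral term ∫_8^41 x^5 dx = 7.91640e+08.
Endpoint term: (f(8) + f(41))/2 = (32768.0 + 1.15856e+08)/2 = 5.79445e+07.
Integral + boundary = 8.49585e+08.
k=1: B_{2}/(2)! × [f^{(1)}(41) − f^{(1)}(8)] = 1/12 × (1.41288e+07 − 20480.0) = 1.17569e+06.
Partial sum through k=1: 8.50761e+08.
k=2: B_{4}/(4)! × [f^{(3)}(41) − f^{(3)}(8)] = −1/720 × (100860 − 3840.00) = -134.750.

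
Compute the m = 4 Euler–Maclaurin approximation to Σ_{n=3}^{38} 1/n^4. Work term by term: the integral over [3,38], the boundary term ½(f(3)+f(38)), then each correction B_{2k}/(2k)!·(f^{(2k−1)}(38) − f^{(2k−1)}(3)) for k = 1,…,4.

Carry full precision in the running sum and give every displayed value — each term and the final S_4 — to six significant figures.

S_4 ≈ 0.0198167

The integral term ∫_3^38 1/x^4 dx = 0.0123396.
½[f(3) + f(38)] = ½[0.0123457 + 4.79585e-07] = 0.00617308.
So far: 0.0185127.
Correction k=1: B_{2}/2! · (f^{(1)}(38) − f^{(1)}(3)) = 1/12 · (-5.04826e-08 − (-0.0164609)) = 0.00137174.
Running total after k=1: 0.0198844.
Correction k=2: B_{4}/4! · (f^{(3)}(38) − f^{(3)}(3)) = −1/720 · (-1.04881e-09 − (-0.0548697)) = -7.62079e-05.
Running total after k=2: 0.0198082.
Correction k=3: B_{6}/6! · (f^{(5)}(38) − f^{(5)}(3)) = 1/30240 · (-4.06740e-11 − (-0.341411)) = 1.12901e-05.
Running total after k=3: 0.0198195.
Correction k=4: B_{8}/8! · (f^{(7)}(38) − f^{(7)}(3)) = −1/1209600 · (-2.53508e-12 − (-3.41411)) = -2.82251e-06.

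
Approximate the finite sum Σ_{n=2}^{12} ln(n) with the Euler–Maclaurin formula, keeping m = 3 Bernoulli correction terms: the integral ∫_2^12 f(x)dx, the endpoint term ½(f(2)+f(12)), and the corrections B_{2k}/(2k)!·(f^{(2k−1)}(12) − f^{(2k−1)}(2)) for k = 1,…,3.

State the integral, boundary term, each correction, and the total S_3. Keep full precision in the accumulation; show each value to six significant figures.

S_3 ≈ 19.9872

∫_2^12 ln(x) dx evaluates to 18.4326.
Boundary: ½(f(2) + f(12)) = ½(0.693147 + 2.48491) = 1.58903.
So far: 20.0216.
Correction k=1: B_{2}/2! · (f^{(1)}(12) − f^{(1)}(2)) = 1/12 · (0.0833333 − 0.500000) = -0.0347222.
Partial sum through k=1: 19.9869.
Correction k=2: B_{4}/4! · (f^{(3)}(12) − f^{(3)}(2)) = −1/720 · (0.00115741 − 0.250000) = 0.000345615.
Partial sum through k=2: 19.9872.
Correction k=3: B_{6}/6! · (f^{(5)}(12) − f^{(5)}(2)) = 1/30240 · (9.64506e-05 − 0.750000) = -2.47984e-05.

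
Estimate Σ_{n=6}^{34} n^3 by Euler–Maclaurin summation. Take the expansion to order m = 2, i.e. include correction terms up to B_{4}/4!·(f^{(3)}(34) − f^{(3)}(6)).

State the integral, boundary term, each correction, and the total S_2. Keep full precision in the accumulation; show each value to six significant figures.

S_2 ≈ 353800

∫_6^34 x^3 dx evaluates to 333760.
Boundary: ½(f(6) + f(34)) = ½(216.000 + 39304.0) = 19760.0.
Running total after boundary: 353520.
Order-1 term: 1/12 · (3468.00 − 108.000) = 280.000.
Running total after k=1: 353800.
Order-2 term: −1/720 · (6.00000 − 6.00000) = 0.00000.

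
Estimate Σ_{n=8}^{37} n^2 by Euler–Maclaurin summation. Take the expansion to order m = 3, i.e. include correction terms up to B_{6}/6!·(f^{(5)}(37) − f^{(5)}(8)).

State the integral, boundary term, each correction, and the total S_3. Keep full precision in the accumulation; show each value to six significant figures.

∫_8^37 x^2 dx evaluates to 16713.7.
Boundary: ½(f(8) + f(37)) = ½(64.0000 + 1369.00) = 716.500.
Running total after boundary: 17430.2.
Correction k=1: B_{2}/2! · (f^{(1)}(37) − f^{(1)}(8)) = 1/12 · (74.0000 − 16.0000) = 4.83333.
Partial sum through k=1: 17435.0.
Correction k=2: B_{4}/4! · (f^{(3)}(37) − f^{(3)}(8)) = −1/720 · (0.00000 − 0.00000) = 0.00000.
Partial sum through k=2: 17435.0.
Correction k=3: B_{6}/6! · (f^{(5)}(37) − f^{(5)}(8)) = 1/30240 · (0.00000 − 0.00000) = 0.00000.

S_3 ≈ 17435.0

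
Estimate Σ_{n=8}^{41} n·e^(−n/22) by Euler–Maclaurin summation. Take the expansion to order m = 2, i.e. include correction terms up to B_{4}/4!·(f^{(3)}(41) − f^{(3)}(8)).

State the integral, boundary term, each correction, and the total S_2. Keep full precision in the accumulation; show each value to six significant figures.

∫_8^41 x·e^(−x/22) dx evaluates to 243.816.
Boundary: ½(f(8) + f(41)) = ½(5.56115 + 6.35941) = 5.96028.
Integral + boundary = 249.776.
k=1: B_{2}/(2)! × [f^{(1)}(41) − f^{(1)}(8)] = 1/12 × (-0.133957 − 0.442364) = -0.0480267.
After k=1: 249.728.
k=2: B_{4}/(4)! × [f^{(3)}(41) − f^{(3)}(8)] = −1/720 × (0.000364171 − 0.00378647) = 4.75320e-06.

S_2 ≈ 249.728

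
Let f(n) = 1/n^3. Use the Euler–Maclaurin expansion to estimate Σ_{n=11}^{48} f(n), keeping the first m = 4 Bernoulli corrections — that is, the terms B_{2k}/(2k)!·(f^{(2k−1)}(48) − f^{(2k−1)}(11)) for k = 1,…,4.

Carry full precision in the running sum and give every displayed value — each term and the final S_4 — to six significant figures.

Integral: ∫_11^48 1/x^3 dx = 0.00391522.
Boundary: ½(f(11) + f(48)) = ½(0.000751315 + 9.04225e-06) = 0.000380179.
So far: 0.00429540.
Order-1 term: 1/12 · (-5.65140e-07 − (-0.000204904)) = 1.70282e-05.
Running total after k=1: 0.00431242.
Order-2 term: −1/720 · (-4.90573e-09 − (-3.38684e-05)) = -4.70327e-08.
Running total after k=2: 0.00431238.
Order-3 term: 1/30240 · (-8.94274e-11 − (-1.17560e-05)) = 3.88753e-10.
Running total after k=3: 0.00431238.
Order-4 term: −1/1209600 · (-2.79461e-12 − (-6.99530e-06)) = -5.78315e-12.

S_4 ≈ 0.00431238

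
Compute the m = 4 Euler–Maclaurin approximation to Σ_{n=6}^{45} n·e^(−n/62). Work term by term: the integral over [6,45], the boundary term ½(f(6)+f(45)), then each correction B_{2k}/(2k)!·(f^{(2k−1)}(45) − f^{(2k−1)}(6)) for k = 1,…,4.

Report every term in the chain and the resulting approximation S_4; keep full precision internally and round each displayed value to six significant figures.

∫_6^45 x·e^(−x/62) dx evaluates to 616.701.
Endpoint term: (f(6) + f(45))/2 = (5.44657 + 21.7770)/2 = 13.6118.
Integral + boundary = 630.313.
Correction k=1: B_{2}/2! · (f^{(1)}(45) − f^{(1)}(6)) = 1/12 · (0.132692 − 0.819913) = -0.0572685.
Running total after k=1: 630.256.
Correction k=2: B_{4}/4! · (f^{(3)}(45) − f^{(3)}(6)) = −1/720 · (0.000286306 − 0.000685597) = 5.54571e-07.
Running total after k=2: 630.256.
Correction k=3: B_{6}/6! · (f^{(5)}(45) − f^{(5)}(6)) = 1/30240 · (1.39982e-07 − 3.01222e-07) = -5.33199e-12.
Running total after k=3: 630.256.
Correction k=4: B_{8}/8! · (f^{(7)}(45) − f^{(7)}(6)) = −1/1209600 · (5.34557e-11 − 1.10325e-10) = 4.70149e-17.

S_4 ≈ 630.256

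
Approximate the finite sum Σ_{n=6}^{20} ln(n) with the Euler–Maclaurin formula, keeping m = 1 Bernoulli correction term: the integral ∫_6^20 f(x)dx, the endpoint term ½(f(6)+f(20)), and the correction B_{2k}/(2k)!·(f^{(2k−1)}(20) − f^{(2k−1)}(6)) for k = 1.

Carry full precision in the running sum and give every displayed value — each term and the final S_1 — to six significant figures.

S_1 ≈ 37.5481

Integral: ∫_6^20 ln(x) dx = 35.1641.
Boundary: ½(f(6) + f(20)) = ½(1.79176 + 2.99573) = 2.39375.
Running total after boundary: 37.5578.
Correction k=1: B_{2}/2! · (f^{(1)}(20) − f^{(1)}(6)) = 1/12 · (0.0500000 − 0.166667) = -0.00972222.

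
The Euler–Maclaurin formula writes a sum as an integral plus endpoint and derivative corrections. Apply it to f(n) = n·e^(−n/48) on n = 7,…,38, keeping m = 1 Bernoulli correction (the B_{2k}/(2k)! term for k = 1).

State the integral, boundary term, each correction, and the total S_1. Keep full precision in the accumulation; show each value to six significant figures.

∫_7^38 x·e^(−x/48) dx evaluates to 411.405.
½[f(7) + f(38)] = ½[6.05011 + 17.2174] = 11.6337.
Running total after boundary: 423.039.
Correction k=1: B_{2}/2! · (f^{(1)}(38) − f^{(1)}(7)) = 1/12 · (0.0943935 − 0.738258) = -0.0536553.

S_1 ≈ 422.985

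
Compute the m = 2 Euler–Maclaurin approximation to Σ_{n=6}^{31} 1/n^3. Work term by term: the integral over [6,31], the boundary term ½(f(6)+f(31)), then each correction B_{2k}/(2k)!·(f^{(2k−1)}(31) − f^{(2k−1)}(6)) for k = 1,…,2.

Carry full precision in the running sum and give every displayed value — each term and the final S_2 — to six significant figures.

Integral: ∫_6^31 1/x^3 dx = 0.0133686.
Endpoint term: (f(6) + f(31))/2 = (0.00462963 + 3.35672e-05)/2 = 0.00233160.
Integral + boundary = 0.0157002.
Order-1 term: 1/12 · (-3.24844e-06 − (-0.00231481)) = 0.000192631.
Running total after k=1: 0.0158928.
Order-2 term: −1/720 · (-6.76054e-08 − (-0.00128601)) = -1.78603e-06.

S_2 ≈ 0.0158910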